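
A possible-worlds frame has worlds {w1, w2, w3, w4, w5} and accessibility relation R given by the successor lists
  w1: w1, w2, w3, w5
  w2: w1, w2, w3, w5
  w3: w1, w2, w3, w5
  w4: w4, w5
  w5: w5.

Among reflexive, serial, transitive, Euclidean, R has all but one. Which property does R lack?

Euclidean

Reflexive: yes — every world is R-related to itself.
Serial: yes — every world has a successor (e.g. w1 R w1).
Transitive: yes — every two-step R-path is closed by a direct edge.
Euclidean: no — w1 R w5 and w1 R w2, but not w5 R w2.
Only Euclidean fails.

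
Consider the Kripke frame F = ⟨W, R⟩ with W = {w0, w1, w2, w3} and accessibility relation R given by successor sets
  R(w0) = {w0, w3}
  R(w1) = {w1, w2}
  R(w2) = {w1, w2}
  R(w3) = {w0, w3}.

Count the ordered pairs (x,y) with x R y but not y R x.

R is symmetric; there are no such tuples.

0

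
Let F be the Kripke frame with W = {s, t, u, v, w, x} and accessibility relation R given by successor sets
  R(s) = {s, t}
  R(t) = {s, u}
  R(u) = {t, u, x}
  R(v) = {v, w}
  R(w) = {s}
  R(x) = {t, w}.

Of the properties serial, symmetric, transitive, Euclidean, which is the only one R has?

serial

Serial: yes — every world has a successor (e.g. s R s).
Symmetric: no — u R x but not x R u.
Transitive: no — s R t and t R u, but not s R u.
Euclidean: no — t R s and t R u, but not s R u.
Only serial holds.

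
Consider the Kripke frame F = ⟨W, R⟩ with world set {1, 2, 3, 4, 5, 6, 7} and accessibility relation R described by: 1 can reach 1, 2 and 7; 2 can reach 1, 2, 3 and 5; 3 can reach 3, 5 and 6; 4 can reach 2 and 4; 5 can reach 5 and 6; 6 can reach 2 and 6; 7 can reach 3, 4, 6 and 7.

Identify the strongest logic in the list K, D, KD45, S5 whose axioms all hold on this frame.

D

Serial (axiom D): yes — every world has a successor (e.g. 1 R 1).
Euclidean (axiom 5): no — 1 R 2 and 1 R 7, but not 2 R 7.
Transitive (axiom 4): no — 1 R 2 and 2 R 3, but not 1 R 3.
Reflexive (axiom T): yes — every world is R-related to itself.
So F validates K, D; KD45 would additionally require R to be Euclidean and transitive. The strongest is D.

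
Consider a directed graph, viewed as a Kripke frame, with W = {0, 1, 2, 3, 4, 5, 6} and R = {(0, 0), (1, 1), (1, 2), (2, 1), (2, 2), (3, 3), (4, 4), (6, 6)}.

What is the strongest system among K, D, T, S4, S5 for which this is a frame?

Serial (axiom D): no — 5 has no R-successor.
Reflexive (axiom T): no — 5 is not related to itself.
Transitive (axiom 4): yes — every two-step R-path is closed by a direct edge.
Euclidean (axiom 5): yes — any two successors of a common world are R-related.
So F validates K; D would additionally require R to be serial. The strongest is K.

K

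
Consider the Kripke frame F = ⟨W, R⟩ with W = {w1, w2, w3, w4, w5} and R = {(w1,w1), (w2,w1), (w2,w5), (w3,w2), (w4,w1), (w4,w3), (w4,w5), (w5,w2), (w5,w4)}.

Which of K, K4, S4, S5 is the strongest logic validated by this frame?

Transitive (axiom 4): no — w2 R w5 and w5 R w4, but not w2 R w4.
Reflexive (axiom T): no — w2 is not related to itself.
Euclidean (axiom 5): no — w2 R w1 and w2 R w5, but not w1 R w5.
So F validates K; K4 would additionally require R to be transitive. The strongest is K.

K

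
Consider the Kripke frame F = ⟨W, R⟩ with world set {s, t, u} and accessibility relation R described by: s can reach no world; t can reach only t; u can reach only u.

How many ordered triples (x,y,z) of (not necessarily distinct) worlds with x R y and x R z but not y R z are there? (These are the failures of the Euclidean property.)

0

R is Euclidean; there are no such tuples.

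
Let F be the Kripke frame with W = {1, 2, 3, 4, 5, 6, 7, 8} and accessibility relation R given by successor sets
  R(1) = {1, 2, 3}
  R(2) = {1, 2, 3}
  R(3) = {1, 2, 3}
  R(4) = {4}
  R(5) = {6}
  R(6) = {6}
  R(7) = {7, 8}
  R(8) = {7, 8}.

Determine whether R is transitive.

Transitive: yes — every two-step R-path is closed by a direct edge.

Yes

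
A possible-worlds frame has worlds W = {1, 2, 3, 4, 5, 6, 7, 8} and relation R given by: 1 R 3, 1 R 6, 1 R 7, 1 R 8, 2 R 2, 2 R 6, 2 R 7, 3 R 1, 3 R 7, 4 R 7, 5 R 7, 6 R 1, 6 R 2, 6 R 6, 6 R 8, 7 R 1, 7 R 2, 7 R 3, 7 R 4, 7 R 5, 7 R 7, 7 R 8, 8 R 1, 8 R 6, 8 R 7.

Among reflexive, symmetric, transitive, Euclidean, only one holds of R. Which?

symmetric

Reflexive: no — 1 is not related to itself.
Symmetric: yes — every pair in R has its reverse in R.
Transitive: no — 1 R 6 and 6 R 2, but not 1 R 2.
Euclidean: no — 1 R 3 and 1 R 6, but not 3 R 6.
Only symmetric holds.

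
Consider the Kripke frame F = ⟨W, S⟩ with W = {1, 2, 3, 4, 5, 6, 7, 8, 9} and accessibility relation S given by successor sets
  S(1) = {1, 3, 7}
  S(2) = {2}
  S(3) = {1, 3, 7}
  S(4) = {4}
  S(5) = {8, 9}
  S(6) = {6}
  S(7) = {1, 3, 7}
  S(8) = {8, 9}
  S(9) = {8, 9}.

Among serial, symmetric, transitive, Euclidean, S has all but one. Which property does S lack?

symmetric

Serial: yes — every world has a successor (e.g. 1 S 1).
Symmetric: no — 5 S 8 but not 8 S 5.
Transitive: yes — every two-step S-path is closed by a direct edge.
Euclidean: yes — any two successors of a common world are S-related.
Only symmetric fails.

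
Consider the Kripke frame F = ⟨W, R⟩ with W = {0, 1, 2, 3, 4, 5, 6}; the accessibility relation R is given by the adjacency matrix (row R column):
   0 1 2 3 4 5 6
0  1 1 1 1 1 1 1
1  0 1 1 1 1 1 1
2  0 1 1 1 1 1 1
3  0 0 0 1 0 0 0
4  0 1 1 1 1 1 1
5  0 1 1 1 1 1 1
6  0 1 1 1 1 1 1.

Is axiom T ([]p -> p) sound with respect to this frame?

Yes

By correspondence theory, T is valid on a frame iff R is reflexive.
Reflexive: yes — every world is R-related to itself.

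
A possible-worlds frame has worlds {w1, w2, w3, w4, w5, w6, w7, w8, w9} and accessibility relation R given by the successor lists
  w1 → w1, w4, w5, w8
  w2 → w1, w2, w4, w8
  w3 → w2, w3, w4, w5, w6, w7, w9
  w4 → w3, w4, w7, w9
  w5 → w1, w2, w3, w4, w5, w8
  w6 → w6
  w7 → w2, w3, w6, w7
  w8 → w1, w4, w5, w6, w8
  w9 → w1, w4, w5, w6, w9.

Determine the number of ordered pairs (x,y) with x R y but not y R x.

17

Enumerating: (w1,w4), (w2,w1), (w2,w4), (w2,w8), (w3,w2), (w3,w6), (w3,w9), (w4,w7), (w5,w2), (w5,w4), (w7,w2), (w7,w6), (w8,w4), (w8,w6), (w9,w1), (w9,w5), (w9,w6).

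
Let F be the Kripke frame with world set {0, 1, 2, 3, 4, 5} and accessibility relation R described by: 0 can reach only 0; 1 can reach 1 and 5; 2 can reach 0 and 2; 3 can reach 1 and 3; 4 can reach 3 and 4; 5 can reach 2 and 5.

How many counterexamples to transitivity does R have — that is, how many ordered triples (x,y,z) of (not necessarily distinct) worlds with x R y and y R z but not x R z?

4

Enumerating: (1,5,2), (3,1,5), (4,3,1), (5,2,0).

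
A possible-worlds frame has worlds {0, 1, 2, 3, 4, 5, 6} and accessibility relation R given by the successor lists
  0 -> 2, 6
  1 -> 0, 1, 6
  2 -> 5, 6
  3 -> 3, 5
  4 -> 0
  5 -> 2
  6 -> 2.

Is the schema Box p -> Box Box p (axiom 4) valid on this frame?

Axiom 4 corresponds to the accessibility relation being transitive.
Transitive: no — 0 R 2 and 2 R 5, but not 0 R 5.

No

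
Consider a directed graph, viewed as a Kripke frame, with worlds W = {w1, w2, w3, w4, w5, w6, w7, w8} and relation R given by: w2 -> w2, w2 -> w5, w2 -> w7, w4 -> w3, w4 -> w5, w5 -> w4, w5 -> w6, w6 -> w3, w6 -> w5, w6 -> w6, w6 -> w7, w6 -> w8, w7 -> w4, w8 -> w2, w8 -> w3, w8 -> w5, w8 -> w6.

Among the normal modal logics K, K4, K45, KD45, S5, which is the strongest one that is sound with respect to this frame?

Transitive (axiom 4): no — w2 R w5 and w5 R w4, but not w2 R w4.
Euclidean (axiom 5): no — w2 R w5 and w2 R w7, but not w5 R w7.
Serial (axiom D): no — w1 has no R-successor.
Reflexive (axiom T): no — w1 is not related to itself.
So F validates K; K4 would additionally require R to be transitive. The strongest is K.

K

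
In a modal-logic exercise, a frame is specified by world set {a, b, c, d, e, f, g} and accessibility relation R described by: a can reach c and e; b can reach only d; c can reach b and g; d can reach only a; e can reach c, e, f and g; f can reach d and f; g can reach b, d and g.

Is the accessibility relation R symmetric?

No

Symmetric: no — a R c but not c R a.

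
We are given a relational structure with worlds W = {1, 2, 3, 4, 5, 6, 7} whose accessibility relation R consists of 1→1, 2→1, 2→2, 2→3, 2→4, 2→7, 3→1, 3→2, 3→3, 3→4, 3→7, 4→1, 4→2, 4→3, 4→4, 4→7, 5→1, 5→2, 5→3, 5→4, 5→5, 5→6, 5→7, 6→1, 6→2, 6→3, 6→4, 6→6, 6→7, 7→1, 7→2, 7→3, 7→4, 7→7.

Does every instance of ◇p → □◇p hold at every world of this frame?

The schema 5 characterises exactly the Euclidean frames.
Euclidean: no — 2 R 1 and 2 R 3, but not 1 R 3.

No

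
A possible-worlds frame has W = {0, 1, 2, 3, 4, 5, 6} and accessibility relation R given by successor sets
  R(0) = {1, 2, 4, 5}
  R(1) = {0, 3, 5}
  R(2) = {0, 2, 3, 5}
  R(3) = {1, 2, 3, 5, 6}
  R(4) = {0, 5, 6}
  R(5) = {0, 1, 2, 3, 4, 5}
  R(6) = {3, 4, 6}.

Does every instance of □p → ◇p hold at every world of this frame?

Axiom D corresponds to the accessibility relation being serial.
Serial: yes — every world has a successor (e.g. 0 R 1).

Yes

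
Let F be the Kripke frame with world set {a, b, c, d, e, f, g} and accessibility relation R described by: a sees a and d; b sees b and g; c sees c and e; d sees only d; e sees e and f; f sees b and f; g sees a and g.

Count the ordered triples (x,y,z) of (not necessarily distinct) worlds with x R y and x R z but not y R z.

Enumerating: (a,d,a), (b,g,b), (c,e,c), (e,f,e), (f,b,f), (g,a,g).

6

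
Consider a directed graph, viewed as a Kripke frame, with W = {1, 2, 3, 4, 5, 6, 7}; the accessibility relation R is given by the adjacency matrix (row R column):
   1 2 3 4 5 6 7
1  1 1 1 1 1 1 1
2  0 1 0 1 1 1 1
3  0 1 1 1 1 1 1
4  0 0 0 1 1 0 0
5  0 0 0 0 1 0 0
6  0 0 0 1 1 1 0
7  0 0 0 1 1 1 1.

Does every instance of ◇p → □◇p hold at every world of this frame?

The schema 5 characterises exactly the Euclidean frames.
Euclidean: no — 1 R 2 and 1 R 3, but not 2 R 3.

No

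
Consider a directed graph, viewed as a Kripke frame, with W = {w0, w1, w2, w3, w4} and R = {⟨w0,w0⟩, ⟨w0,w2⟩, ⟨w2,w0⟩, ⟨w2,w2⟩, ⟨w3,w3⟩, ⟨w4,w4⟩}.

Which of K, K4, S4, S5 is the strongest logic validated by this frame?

K4

Transitive (axiom 4): yes — every two-step R-path is closed by a direct edge.
Reflexive (axiom T): no — w1 is not related to itself.
Euclidean (axiom 5): yes — any two successors of a common world are R-related.
So F validates K, K4; S4 would additionally require R to be reflexive. The strongest is K4.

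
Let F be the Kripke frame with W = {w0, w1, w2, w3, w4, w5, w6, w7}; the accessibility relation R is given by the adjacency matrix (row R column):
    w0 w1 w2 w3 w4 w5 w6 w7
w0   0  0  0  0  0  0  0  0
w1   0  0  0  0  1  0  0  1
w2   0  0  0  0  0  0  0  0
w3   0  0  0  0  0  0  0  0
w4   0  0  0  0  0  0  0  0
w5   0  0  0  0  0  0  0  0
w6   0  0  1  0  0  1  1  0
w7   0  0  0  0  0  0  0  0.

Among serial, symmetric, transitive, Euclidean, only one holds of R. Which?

Serial: no — w0 has no R-successor.
Symmetric: no — w1 R w4 but not w4 R w1.
Transitive: yes — every two-step R-path is closed by a direct edge.
Euclidean: no — w1 R w4 and w1 R w7, but not w4 R w7.
Only transitive holds.

transitive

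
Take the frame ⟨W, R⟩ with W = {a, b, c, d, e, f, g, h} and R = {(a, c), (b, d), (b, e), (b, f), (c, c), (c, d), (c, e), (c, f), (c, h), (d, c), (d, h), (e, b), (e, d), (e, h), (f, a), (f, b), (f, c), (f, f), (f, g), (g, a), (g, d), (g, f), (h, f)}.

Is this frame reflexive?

No

Reflexive: no — a is not related to itself.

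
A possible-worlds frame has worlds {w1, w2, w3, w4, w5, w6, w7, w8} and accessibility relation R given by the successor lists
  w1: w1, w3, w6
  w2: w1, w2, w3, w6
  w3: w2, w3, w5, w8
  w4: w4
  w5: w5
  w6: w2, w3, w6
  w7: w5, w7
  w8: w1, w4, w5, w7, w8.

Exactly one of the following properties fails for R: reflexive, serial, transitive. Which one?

Reflexive: yes — every world is R-related to itself.
Serial: yes — every world has a successor (e.g. w1 R w1).
Transitive: no — w1 R w3 and w3 R w2, but not w1 R w2.
Only transitive fails.

transitive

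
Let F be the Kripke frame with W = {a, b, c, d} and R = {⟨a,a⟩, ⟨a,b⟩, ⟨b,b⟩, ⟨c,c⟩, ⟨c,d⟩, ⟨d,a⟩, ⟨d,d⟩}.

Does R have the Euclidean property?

Euclidean: no — a R b and a R a, but not b R a.

No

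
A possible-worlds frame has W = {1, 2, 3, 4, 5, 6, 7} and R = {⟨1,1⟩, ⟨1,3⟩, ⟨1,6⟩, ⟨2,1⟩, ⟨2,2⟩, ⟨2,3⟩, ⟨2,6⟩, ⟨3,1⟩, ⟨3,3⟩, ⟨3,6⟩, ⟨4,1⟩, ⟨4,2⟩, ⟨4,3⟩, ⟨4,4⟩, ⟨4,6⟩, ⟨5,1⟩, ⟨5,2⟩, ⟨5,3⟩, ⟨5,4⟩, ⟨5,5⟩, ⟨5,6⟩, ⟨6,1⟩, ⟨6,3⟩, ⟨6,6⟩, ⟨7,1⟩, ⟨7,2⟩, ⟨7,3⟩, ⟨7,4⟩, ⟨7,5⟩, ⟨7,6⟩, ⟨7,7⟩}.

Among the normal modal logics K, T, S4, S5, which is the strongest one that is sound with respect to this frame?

S4

Reflexive (axiom T): yes — every world is R-related to itself.
Transitive (axiom 4): yes — every two-step R-path is closed by a direct edge.
Euclidean (axiom 5): no — 4 R 1 and 4 R 2, but not 1 R 2.
So F validates K, T, S4; S5 would additionally require R to be Euclidean. The strongest is S4.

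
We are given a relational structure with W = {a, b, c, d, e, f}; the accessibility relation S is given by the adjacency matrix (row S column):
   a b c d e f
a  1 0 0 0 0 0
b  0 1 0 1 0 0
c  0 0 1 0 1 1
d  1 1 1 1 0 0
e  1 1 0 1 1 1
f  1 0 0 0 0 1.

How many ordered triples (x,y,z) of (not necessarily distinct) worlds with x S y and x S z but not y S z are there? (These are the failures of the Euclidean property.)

Enumerating: (c,e,c), (c,f,c), (c,f,e), (d,a,b), (d,a,c), (d,a,d), (d,b,a), (d,b,c), (d,c,a), (d,c,b), (d,c,d), (e,a,b), … and 12 more.
Total: 24.

24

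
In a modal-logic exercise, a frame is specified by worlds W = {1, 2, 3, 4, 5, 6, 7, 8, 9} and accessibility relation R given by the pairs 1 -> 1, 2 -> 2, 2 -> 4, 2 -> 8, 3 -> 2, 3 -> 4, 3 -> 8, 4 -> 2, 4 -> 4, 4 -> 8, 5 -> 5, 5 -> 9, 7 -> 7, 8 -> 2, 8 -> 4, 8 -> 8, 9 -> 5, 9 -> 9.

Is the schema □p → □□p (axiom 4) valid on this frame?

Yes

Axiom 4 corresponds to the accessibility relation being transitive.
Transitive: yes — every two-step R-path is closed by a direct edge.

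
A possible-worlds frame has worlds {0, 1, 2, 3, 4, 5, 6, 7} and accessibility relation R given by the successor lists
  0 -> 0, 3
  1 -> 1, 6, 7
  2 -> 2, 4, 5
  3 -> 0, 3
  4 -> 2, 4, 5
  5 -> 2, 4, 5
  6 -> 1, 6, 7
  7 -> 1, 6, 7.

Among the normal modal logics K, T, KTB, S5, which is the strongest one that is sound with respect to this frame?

S5

Reflexive (axiom T): yes — every world is R-related to itself.
Symmetric (axiom B): yes — every pair in R has its reverse in R.
Euclidean (axiom 5): yes — any two successors of a common world are R-related.
So F validates K, T, KTB, S5. The strongest is S5.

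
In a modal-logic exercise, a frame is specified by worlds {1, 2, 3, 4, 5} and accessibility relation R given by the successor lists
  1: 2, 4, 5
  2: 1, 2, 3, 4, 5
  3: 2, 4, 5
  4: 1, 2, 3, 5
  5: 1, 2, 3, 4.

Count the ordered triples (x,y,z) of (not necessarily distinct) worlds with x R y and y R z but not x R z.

Enumerating: (1,2,1), (1,2,3), (1,4,1), (1,4,3), (1,5,1), (1,5,3), (3,2,1), (3,2,3), (3,4,1), (3,4,3), (3,5,1), (3,5,3), … and 8 more.
Total: 20.

20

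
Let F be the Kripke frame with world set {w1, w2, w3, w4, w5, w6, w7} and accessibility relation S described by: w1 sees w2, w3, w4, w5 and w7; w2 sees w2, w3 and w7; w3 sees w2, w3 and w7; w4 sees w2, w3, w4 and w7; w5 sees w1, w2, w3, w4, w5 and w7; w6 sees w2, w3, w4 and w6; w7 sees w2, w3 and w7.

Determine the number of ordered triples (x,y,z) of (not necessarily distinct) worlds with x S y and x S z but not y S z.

Enumerating: (w1,w2,w4), (w1,w2,w5), (w1,w3,w4), (w1,w3,w5), (w1,w4,w5), (w1,w7,w4), (w1,w7,w5), (w4,w2,w4), (w4,w3,w4), (w4,w7,w4), (w5,w1,w1), (w5,w2,w1), … and 15 more.
Total: 27.

27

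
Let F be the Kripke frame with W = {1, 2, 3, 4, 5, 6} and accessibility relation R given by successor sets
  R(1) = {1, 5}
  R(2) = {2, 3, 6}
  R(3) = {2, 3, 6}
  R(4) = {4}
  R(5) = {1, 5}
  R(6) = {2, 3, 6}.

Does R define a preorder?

Yes

Reflexive: yes — every world is R-related to itself.
Transitive: yes — every two-step R-path is closed by a direct edge.
So R is a preorder.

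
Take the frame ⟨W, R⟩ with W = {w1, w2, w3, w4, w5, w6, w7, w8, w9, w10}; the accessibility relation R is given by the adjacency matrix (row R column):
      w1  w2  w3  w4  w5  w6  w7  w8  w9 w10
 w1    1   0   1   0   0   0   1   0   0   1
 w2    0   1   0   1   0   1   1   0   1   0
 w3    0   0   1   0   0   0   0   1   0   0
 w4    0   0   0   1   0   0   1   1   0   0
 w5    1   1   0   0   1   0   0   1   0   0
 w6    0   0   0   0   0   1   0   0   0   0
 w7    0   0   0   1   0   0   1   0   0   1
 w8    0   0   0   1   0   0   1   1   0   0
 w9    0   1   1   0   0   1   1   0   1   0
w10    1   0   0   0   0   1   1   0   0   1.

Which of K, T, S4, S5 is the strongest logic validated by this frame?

T

Reflexive (axiom T): yes — every world is R-related to itself.
Transitive (axiom 4): no — w1 R w10 and w10 R w6, but not w1 R w6.
Euclidean (axiom 5): no — w1 R w10 and w1 R w3, but not w10 R w3.
So F validates K, T; S4 would additionally require R to be transitive. The strongest is T.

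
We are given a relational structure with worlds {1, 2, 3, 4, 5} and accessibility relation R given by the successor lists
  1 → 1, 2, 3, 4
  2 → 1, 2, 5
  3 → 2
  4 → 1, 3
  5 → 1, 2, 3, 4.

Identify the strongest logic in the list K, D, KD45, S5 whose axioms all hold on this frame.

Serial (axiom D): yes — every world has a successor (e.g. 1 R 1).
Euclidean (axiom 5): no — 1 R 2 and 1 R 3, but not 2 R 3.
Transitive (axiom 4): no — 1 R 2 and 2 R 5, but not 1 R 5.
Reflexive (axiom T): no — 3 is not related to itself.
So F validates K, D; KD45 would additionally require R to be Euclidean and transitive. The strongest is D.

D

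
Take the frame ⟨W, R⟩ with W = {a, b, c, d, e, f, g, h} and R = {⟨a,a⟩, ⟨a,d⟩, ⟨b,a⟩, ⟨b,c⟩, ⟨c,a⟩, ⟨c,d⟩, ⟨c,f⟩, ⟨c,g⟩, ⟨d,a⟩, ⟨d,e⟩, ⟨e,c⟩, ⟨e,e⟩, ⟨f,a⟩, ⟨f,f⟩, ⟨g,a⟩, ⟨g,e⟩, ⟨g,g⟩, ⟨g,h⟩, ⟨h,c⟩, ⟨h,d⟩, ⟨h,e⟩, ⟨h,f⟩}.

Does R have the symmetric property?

No

Symmetric: no — b R a but not a R b.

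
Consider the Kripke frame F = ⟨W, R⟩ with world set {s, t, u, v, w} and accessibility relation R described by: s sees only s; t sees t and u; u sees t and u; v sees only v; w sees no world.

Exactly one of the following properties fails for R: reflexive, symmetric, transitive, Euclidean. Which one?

reflexive

Reflexive: no — w is not related to itself.
Symmetric: yes — every pair in R has its reverse in R.
Transitive: yes — every two-step R-path is closed by a direct edge.
Euclidean: yes — any two successors of a common world are R-related.
Only reflexive fails.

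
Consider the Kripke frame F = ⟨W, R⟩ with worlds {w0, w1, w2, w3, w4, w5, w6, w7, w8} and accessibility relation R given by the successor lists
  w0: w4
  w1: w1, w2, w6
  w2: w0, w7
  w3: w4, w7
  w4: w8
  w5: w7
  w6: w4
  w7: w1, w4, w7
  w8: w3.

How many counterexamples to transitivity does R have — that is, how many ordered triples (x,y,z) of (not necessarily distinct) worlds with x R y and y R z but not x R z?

Enumerating: (w0,w4,w8), (w1,w2,w0), (w1,w2,w7), (w1,w6,w4), (w2,w0,w4), (w2,w7,w1), (w2,w7,w4), (w3,w4,w8), (w3,w7,w1), (w4,w8,w3), (w5,w7,w1), (w5,w7,w4), (w6,w4,w8), (w7,w1,w2), (w7,w1,w6), (w7,w4,w8), (w8,w3,w4), (w8,w3,w7).

18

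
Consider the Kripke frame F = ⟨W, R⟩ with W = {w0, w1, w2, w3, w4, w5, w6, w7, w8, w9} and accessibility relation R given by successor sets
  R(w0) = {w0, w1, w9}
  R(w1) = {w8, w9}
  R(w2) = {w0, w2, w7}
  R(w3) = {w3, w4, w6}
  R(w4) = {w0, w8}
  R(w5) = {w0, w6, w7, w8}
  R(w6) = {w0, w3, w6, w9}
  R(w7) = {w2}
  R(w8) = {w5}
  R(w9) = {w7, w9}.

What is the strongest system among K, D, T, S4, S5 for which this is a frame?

Serial (axiom D): yes — every world has a successor (e.g. w0 R w0).
Reflexive (axiom T): no — w1 is not related to itself.
Transitive (axiom 4): no — w0 R w1 and w1 R w8, but not w0 R w8.
Euclidean (axiom 5): no — w0 R w9 and w0 R w1, but not w9 R w1.
So F validates K, D; T would additionally require R to be reflexive. The strongest is D.

D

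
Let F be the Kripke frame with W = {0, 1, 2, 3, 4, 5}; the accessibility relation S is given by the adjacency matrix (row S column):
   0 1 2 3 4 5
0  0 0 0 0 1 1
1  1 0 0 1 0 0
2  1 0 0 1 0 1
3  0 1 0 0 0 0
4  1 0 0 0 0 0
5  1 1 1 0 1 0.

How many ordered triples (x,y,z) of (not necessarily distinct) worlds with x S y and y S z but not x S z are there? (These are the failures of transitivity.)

20

Enumerating: (0,4,0), (0,5,0), (0,5,1), (0,5,2), (1,0,4), (1,0,5), (1,3,1), (2,0,4), (2,3,1), (2,5,1), (2,5,2), (2,5,4), … and 8 more.
Total: 20.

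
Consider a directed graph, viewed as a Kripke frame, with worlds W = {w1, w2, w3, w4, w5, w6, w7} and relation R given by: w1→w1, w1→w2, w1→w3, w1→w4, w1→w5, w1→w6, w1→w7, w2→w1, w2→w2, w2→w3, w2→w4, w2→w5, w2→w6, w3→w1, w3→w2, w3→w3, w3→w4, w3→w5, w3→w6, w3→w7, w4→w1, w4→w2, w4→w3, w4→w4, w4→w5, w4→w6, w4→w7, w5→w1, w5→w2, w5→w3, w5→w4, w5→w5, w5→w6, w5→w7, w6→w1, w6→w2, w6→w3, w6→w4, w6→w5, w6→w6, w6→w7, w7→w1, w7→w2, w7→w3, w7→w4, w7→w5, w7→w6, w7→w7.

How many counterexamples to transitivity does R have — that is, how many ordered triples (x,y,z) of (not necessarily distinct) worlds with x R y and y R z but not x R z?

Enumerating: (w2,w1,w7), (w2,w3,w7), (w2,w4,w7), (w2,w5,w7), (w2,w6,w7).

5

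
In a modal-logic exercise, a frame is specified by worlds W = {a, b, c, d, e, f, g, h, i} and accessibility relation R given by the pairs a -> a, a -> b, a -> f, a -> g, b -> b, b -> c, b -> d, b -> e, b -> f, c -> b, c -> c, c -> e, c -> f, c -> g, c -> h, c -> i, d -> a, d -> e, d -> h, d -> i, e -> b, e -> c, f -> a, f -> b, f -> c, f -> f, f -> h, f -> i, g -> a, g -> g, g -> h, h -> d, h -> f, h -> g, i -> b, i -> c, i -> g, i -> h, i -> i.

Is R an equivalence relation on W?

No

Reflexive: no — d is not related to itself.
Symmetric: no — a R b but not b R a.
Transitive: no — a R b and b R c, but not a R c.
So R is not an equivalence relation.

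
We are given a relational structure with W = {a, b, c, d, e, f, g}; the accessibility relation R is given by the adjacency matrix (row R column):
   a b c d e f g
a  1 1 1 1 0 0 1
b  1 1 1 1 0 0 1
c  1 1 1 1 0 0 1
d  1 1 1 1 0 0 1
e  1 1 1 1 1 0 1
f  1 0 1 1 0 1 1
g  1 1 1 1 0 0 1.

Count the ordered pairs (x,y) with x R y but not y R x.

9

Enumerating: (e,a), (e,b), (e,c), (e,d), (e,g), (f,a), (f,c), (f,d), (f,g).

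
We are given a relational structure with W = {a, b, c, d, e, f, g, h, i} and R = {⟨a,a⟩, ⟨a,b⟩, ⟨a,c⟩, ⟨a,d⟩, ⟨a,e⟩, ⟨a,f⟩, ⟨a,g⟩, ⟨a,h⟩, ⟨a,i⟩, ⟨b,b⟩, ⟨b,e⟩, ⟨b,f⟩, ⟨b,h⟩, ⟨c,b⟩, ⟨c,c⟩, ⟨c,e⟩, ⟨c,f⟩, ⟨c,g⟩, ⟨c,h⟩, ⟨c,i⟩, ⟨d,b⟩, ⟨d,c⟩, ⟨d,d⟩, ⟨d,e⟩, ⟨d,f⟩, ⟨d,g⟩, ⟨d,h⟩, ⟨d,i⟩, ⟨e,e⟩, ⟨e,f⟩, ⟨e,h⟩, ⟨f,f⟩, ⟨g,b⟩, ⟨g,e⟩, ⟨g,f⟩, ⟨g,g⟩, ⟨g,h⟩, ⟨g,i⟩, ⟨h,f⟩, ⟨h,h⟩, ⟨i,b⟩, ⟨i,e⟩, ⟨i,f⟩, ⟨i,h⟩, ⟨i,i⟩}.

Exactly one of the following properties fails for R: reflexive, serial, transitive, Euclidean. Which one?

Euclidean

Reflexive: yes — every world is R-related to itself.
Serial: yes — every world has a successor (e.g. a R a).
Transitive: yes — every two-step R-path is closed by a direct edge.
Euclidean: no — a R b and a R c, but not b R c.
Only Euclidean fails.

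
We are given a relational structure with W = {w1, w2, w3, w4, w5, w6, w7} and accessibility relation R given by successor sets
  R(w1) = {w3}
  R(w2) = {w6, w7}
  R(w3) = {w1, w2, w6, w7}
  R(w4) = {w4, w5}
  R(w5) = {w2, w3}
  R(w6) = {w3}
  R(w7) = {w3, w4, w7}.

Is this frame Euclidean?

Euclidean: no — w2 R w6 and w2 R w7, but not w6 R w7.

No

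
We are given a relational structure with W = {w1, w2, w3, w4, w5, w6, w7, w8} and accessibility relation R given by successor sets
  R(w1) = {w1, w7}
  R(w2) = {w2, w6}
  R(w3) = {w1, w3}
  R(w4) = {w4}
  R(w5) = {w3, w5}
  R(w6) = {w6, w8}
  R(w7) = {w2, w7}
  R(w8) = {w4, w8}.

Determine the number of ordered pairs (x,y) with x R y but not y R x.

7

Enumerating: (w1,w7), (w2,w6), (w3,w1), (w5,w3), (w6,w8), (w7,w2), (w8,w4).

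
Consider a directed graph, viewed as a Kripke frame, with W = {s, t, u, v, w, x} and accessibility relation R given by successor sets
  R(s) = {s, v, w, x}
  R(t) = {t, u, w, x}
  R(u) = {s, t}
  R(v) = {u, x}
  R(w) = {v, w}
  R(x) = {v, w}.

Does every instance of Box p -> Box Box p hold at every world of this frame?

Axiom 4 corresponds to the accessibility relation being transitive.
Transitive: no — s R v and v R u, but not s R u.

No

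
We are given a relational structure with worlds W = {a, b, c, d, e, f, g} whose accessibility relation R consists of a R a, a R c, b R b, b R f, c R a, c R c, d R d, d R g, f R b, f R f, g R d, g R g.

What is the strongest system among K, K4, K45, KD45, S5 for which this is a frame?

Transitive (axiom 4): yes — every two-step R-path is closed by a direct edge.
Euclidean (axiom 5): yes — any two successors of a common world are R-related.
Serial (axiom D): no — e has no R-successor.
Reflexive (axiom T): no — e is not related to itself.
So F validates K, K4, K45; KD45 would additionally require R to be serial. The strongest is K45.

K45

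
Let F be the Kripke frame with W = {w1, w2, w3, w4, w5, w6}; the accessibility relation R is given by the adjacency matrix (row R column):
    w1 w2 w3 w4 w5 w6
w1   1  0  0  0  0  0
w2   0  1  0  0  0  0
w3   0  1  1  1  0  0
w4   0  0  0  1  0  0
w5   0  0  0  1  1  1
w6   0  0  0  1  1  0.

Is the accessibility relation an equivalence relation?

No

Reflexive: no — w6 is not related to itself.
Symmetric: no — w3 R w2 but not w2 R w3.
Transitive: no — w6 R w5 and w5 R w6, but not w6 R w6.
So R is not an equivalence relation.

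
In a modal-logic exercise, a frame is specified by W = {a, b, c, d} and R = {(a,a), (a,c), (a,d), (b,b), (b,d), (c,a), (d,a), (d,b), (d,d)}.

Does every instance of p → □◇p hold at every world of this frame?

By correspondence theory, B is valid on a frame iff R is symmetric.
Symmetric: yes — every pair in R has its reverse in R.

Yes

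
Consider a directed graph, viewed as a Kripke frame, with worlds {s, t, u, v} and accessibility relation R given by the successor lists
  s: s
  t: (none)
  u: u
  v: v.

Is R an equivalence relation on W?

No

Reflexive: no — t is not related to itself.
Symmetric: yes — every pair in R has its reverse in R.
Transitive: yes — every two-step R-path is closed by a direct edge.
So R is not an equivalence relation.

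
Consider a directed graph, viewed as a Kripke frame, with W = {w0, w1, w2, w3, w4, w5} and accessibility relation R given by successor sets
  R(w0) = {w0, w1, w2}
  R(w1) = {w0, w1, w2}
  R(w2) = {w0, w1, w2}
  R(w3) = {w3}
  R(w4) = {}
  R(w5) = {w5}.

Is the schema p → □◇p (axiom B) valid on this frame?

Yes

Axiom B corresponds to the accessibility relation being symmetric.
Symmetric: yes — every pair in R has its reverse in R.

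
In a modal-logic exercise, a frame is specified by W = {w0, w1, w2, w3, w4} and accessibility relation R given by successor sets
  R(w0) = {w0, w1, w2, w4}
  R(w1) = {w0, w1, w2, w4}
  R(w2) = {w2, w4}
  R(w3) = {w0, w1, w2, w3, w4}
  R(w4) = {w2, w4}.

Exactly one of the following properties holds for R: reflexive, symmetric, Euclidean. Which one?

reflexive

Reflexive: yes — every world is R-related to itself.
Symmetric: no — w0 R w2 but not w2 R w0.
Euclidean: no — w0 R w2 and w0 R w1, but not w2 R w1.
Only reflexive holds.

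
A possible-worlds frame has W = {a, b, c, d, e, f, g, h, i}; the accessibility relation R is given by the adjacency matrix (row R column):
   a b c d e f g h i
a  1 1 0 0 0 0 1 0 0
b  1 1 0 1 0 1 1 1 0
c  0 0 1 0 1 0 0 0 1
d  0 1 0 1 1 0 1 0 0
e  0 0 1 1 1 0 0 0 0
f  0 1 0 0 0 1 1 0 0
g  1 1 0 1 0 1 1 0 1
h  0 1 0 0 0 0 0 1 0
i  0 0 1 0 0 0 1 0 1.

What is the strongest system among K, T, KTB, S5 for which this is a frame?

Reflexive (axiom T): yes — every world is R-related to itself.
Symmetric (axiom B): yes — every pair in R has its reverse in R.
Euclidean (axiom 5): no — b R a and b R d, but not a R d.
So F validates K, T, KTB; S5 would additionally require R to be Euclidean. The strongest is KTB.

KTB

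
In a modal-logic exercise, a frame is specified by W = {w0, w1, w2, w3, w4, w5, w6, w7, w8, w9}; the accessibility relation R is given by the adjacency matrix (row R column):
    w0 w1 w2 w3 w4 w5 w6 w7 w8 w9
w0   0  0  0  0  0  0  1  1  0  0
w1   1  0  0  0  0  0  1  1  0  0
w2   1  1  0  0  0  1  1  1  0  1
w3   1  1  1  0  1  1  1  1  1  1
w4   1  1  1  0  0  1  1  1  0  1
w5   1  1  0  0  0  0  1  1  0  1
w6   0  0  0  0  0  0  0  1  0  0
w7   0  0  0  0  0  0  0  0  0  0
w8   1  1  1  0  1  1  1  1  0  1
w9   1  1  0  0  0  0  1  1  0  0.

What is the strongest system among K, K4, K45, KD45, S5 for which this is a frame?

Transitive (axiom 4): yes — every two-step R-path is closed by a direct edge.
Euclidean (axiom 5): no — w0 R w7 and w0 R w6, but not w7 R w6.
Serial (axiom D): no — w7 has no R-successor.
Reflexive (axiom T): no — w0 is not related to itself.
So F validates K, K4; K45 would additionally require R to be Euclidean. The strongest is K4.

K4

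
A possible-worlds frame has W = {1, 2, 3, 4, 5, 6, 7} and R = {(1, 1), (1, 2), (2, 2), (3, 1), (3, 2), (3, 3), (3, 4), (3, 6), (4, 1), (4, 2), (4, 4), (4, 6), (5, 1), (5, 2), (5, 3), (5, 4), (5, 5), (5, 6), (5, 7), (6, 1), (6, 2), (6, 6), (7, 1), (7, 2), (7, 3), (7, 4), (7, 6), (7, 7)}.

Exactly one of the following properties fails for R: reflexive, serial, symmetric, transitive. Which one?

symmetric

Reflexive: yes — every world is R-related to itself.
Serial: yes — every world has a successor (e.g. 1 R 1).
Symmetric: no — 1 R 2 but not 2 R 1.
Transitive: yes — every two-step R-path is closed by a direct edge.
Only symmetric fails.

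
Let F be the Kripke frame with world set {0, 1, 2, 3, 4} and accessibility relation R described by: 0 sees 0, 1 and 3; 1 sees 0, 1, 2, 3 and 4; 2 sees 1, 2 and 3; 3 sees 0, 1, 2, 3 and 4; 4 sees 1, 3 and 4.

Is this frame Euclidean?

Euclidean: no — 1 R 0 and 1 R 2, but not 0 R 2.

No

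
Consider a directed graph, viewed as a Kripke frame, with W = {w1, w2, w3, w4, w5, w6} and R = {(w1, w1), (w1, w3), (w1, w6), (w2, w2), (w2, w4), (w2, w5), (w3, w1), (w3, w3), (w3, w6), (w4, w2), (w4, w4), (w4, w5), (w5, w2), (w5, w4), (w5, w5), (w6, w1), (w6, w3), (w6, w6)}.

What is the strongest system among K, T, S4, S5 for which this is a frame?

Reflexive (axiom T): yes — every world is R-related to itself.
Transitive (axiom 4): yes — every two-step R-path is closed by a direct edge.
Euclidean (axiom 5): yes — any two successors of a common world are R-related.
So F validates K, T, S4, S5. The strongest is S5.

S5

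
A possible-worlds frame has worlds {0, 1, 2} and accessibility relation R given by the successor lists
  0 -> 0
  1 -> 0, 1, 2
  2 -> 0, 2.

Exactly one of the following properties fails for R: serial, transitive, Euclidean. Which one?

Euclidean

Serial: yes — every world has a successor (e.g. 0 R 0).
Transitive: yes — every two-step R-path is closed by a direct edge.
Euclidean: no — 1 R 0 and 1 R 2, but not 0 R 2.
Only Euclidean fails.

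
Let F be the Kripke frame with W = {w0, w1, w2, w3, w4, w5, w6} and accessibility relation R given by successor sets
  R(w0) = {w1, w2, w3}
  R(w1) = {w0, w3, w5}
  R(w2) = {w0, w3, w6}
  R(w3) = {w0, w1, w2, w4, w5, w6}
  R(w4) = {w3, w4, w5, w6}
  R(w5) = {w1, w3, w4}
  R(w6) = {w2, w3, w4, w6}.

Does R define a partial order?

No

Reflexive: no — w0 is not related to itself.
Transitive: no — w0 R w1 and w1 R w5, but not w0 R w5.
Antisymmetric: no — w0 R w1 and w1 R w0 with w0 ≠ w1.
So R is not a partial order.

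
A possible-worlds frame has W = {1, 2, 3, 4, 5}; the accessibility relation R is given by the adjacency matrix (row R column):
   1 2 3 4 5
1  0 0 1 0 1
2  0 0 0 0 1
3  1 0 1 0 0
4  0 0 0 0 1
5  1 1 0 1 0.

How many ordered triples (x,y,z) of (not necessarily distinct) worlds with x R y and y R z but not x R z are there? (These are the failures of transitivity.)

15

Enumerating: (1,3,1), (1,5,1), (1,5,2), (1,5,4), (2,5,1), (2,5,2), (2,5,4), (3,1,5), (4,5,1), (4,5,2), (4,5,4), (5,1,3), (5,1,5), (5,2,5), (5,4,5).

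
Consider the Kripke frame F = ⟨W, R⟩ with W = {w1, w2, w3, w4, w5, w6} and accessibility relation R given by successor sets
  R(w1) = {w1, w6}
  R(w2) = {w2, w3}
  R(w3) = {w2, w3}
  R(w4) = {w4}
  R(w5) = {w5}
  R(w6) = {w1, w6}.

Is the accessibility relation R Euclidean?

Euclidean: yes — any two successors of a common world are R-related.

Yes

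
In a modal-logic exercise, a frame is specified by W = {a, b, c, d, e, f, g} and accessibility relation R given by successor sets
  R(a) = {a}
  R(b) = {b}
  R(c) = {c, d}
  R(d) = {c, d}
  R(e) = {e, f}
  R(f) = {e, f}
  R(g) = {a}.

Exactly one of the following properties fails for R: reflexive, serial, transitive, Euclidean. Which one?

Reflexive: no — g is not related to itself.
Serial: yes — every world has a successor (e.g. a R a).
Transitive: yes — every two-step R-path is closed by a direct edge.
Euclidean: yes — any two successors of a common world are R-related.
Only reflexive fails.

reflexive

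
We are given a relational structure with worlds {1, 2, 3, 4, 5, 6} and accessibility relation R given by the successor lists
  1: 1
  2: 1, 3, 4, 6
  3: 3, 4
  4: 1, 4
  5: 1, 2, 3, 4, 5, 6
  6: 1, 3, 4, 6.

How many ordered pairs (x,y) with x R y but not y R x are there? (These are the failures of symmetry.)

14

Enumerating: (2,1), (2,3), (2,4), (2,6), (3,4), (4,1), (5,1), (5,2), (5,3), (5,4), (5,6), (6,1), (6,3), (6,4).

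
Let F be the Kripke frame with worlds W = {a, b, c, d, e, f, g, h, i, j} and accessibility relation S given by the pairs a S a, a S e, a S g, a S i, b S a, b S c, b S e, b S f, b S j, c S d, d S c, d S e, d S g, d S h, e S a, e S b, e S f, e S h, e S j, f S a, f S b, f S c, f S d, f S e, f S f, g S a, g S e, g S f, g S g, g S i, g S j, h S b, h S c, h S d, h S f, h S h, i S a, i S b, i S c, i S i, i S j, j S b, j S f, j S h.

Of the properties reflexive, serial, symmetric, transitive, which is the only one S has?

Reflexive: no — b is not related to itself.
Serial: yes — every world has a successor (e.g. a S a).
Symmetric: no — b S a but not a S b.
Transitive: no — a S e and e S b, but not a S b.
Only serial holds.

serial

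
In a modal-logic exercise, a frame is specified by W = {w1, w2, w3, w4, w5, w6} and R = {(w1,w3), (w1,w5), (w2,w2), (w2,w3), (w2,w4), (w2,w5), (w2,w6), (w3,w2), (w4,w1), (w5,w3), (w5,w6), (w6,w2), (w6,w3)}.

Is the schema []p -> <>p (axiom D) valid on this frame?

Yes

By correspondence theory, D is valid on a frame iff R is serial.
Serial: yes — every world has a successor (e.g. w1 R w3).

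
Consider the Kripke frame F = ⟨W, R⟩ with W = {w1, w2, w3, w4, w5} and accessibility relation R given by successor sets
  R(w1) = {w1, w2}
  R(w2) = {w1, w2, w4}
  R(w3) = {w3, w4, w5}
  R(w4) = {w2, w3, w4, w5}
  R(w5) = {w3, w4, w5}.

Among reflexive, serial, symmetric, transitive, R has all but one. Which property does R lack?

Reflexive: yes — every world is R-related to itself.
Serial: yes — every world has a successor (e.g. w1 R w1).
Symmetric: yes — every pair in R has its reverse in R.
Transitive: no — w1 R w2 and w2 R w4, but not w1 R w4.
Only transitive fails.

transitive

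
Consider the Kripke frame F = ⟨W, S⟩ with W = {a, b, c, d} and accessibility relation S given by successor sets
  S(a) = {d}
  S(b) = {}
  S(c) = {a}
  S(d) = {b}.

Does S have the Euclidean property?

Euclidean: no — a S d and a S d, but not d S d.

No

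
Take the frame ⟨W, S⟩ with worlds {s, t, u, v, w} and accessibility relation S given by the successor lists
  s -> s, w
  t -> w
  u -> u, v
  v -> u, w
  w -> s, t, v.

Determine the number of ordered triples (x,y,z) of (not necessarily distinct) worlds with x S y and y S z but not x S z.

Enumerating: (s,w,t), (s,w,v), (t,w,s), (t,w,t), (t,w,v), (u,v,w), (v,u,v), (v,w,s), (v,w,t), (v,w,v), (w,s,w), (w,t,w), (w,v,u), (w,v,w).

14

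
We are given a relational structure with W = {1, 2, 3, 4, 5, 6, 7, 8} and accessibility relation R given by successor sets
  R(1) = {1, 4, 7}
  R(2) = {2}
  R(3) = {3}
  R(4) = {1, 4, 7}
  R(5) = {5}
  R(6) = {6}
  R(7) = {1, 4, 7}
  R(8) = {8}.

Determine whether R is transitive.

Transitive: yes — every two-step R-path is closed by a direct edge.

Yes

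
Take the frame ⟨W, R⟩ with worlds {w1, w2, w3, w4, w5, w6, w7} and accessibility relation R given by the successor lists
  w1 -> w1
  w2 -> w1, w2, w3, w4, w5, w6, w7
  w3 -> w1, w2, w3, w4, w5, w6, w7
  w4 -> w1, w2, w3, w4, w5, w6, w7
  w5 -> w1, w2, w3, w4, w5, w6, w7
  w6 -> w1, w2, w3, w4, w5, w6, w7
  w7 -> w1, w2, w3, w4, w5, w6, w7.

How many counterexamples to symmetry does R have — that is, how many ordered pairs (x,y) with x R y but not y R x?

6

Enumerating: (w2,w1), (w3,w1), (w4,w1), (w5,w1), (w6,w1), (w7,w1).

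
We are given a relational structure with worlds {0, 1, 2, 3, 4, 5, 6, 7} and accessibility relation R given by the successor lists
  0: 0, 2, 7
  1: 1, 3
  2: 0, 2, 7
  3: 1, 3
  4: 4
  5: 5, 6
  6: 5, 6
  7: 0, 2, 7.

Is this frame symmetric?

Yes

Symmetric: yes — every pair in R has its reverse in R.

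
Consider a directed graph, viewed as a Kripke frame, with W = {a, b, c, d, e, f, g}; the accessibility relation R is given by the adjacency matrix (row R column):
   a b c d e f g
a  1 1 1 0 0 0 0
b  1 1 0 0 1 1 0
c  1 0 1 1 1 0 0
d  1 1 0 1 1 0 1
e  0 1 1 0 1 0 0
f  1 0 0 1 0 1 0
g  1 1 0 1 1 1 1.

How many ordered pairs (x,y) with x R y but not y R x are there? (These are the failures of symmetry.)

11

Enumerating: (b,f), (c,d), (d,a), (d,b), (d,e), (f,a), (f,d), (g,a), (g,b), (g,e), (g,f).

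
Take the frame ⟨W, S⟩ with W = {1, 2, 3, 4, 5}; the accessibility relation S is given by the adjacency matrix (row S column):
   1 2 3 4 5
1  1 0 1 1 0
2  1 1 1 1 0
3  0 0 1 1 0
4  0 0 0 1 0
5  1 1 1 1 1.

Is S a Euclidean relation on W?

Euclidean: no — 1 S 4 and 1 S 3, but not 4 S 3.

No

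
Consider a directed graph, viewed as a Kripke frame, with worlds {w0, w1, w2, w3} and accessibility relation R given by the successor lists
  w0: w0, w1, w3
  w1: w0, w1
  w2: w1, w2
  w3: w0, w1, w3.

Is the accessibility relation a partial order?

No

Reflexive: yes — every world is R-related to itself.
Transitive: no — w1 R w0 and w0 R w3, but not w1 R w3.
Antisymmetric: no — w0 R w1 and w1 R w0 with w0 ≠ w1.
So R is not a partial order.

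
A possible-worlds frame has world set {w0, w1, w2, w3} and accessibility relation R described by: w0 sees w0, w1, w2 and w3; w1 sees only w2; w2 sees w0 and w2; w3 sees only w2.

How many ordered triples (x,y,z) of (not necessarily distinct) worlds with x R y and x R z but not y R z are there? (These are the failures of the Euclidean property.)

Enumerating: (w0,w1,w0), (w0,w1,w1), (w0,w1,w3), (w0,w2,w1), (w0,w2,w3), (w0,w3,w0), (w0,w3,w1), (w0,w3,w3).

8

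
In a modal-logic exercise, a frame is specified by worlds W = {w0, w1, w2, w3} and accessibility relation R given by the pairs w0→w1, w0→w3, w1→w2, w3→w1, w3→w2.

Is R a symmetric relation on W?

No

Symmetric: no — w0 R w1 but not w1 R w0.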